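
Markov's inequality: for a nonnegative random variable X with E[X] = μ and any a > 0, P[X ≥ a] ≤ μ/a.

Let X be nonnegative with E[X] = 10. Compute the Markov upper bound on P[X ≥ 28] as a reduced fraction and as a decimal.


μ = E[X] = 10, a = 28.
Markov: P[X ≥ 28] ≤ μ/a = (10)/28 = 5/14.
Numerically: ≈ 0.35714.
(Since a = 28 > μ = 10.00000, the bound 5/14 is < 1 and informative.)

P[X ≥ 28] ≤ 5/14 ≈ 0.35714.


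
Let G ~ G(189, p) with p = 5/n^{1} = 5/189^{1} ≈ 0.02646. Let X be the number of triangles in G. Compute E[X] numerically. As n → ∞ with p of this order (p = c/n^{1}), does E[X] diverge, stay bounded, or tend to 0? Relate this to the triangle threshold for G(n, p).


Number of potential triangles: C(189, 3) = 1107414.
Each occurs with probability p³ ≈ (0.02646)³ ≈ 1.851504e-05.
By linearity: E[X] = C(189, 3)·p³ ≈ 1107414 · 1.851504e-05 ≈ 20.5038.
Here α = 1, so p = 5/n is exactly at the triangle threshold p ~ 1/n. Asymptotically E[X] → c³/6 = 5³/6 = 125/6 ≈ 20.8333, a bounded constant. In this regime the triangle count is asymptotically Poisson(c³/6).

E[X] ≈ 20.5038; in regime p = Θ(1/n^{1}) E[X] stays bounded (at the triangle threshold p ~ 1/n).


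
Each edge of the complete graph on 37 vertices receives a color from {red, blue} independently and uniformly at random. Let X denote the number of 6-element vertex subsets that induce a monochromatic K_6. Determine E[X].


Let X = Σ_S X_S over the C(37, 6) = 2324784 subsets S of size 6, where X_S = 1 if the K_6 on S is monochromatic.
For a fixed S, the K_6 on S has C(6, 2) = 15 edges. P[all 15 edges red] = (1/2)^15, and likewise for blue, so P[monochromatic] = 2·(1/2)^15 = 2^{1 − 15} = 1/16384.
By linearity: E[X] = C(37, 6) · 2^{1 − 15} = 2324784 · 1/16384 = 145299/1024.
Numerically: E[X] ≈ 141.8936.

E[X] = C(37,6)·2^(1−C(6,2)) = 145299/1024 ≈ 141.8936.


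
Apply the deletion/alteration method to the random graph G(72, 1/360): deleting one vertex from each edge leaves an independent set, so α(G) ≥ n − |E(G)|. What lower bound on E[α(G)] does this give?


E[|E(G)|] = C(72, 2)·p = 2556 · (1/360) = 71/10.
E[α(G)] ≥ n − E[|E(G)|] = 72 − 71/10 = 649/10.
Numerically: ≈ 64.900.
(This is only a lower bound; the true E[α(G)] may be larger.)

E[α(G)] ≥ 649/10 ≈ 64.900.


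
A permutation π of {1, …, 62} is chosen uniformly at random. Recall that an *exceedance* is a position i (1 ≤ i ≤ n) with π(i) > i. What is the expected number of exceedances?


Write X = Σ_{i=1}^{62} X_i, where X_i = 1_{π(i) > i}.
For each fixed i, π(i) is uniform over {1, …, 62} (marginal of a uniform permutation), so P[π(i) > i] = (n − i)/n. Summing: Σ_{i=1}^{62} (n − i)/n = (0 + 1 + … + 61)/62 = 62(62 − 1)/(2·62) = (62 − 1)/2.
Hence E[X] = Σ_{i=1}^{62} (62 − i)/62 = 61/2 ≈ 30.5000.

E[X] = 61/2 = 30.5000.


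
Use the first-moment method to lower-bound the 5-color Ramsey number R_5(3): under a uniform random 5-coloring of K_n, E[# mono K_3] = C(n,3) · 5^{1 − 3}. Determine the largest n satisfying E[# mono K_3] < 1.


We need C(n, 3) · 5^{1 − 3} < 1, i.e. C(n, 3) < 5^{3 − 1} = 25.
Check values of n near the boundary:
  n = 3: C(3, 3) = 1; 1 < 25? YES
  n = 4: C(4, 3) = 4; 4 < 25? YES
  n = 5: C(5, 3) = 10; 10 < 25? YES
  n = 6: C(6, 3) = 20; 20 < 25? YES
  n = 7: C(7, 3) = 35; 35 < 25? NO
  n = 8: C(8, 3) = 56; 56 < 25? NO
  n = 9: C(9, 3) = 84; 84 < 25? NO
The largest n with C(n, 3) < 25 is n = 6 (where E[X] = 4/5 ≈ 0.8000000). Hence R_5(3) > 6, i.e. R_5(3) ≥ 7.

Largest n = 6; hence R_5(3) > 6.


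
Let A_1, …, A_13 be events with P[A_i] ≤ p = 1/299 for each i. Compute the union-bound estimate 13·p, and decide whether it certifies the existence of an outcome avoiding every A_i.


Union bound: P[∪_{i=1}^{13} A_i] ≤ Σ_i P[A_i] ≤ 13·p = 13·(1/299) = 1/23.
Numerically: 1/23 ≈ 0.0434783.
Is 1/23 < 1? YES.
Since P[∪ A_i] ≤ 1/23 < 1, the complement has P[∩ A_i^c] ≥ 1 − 1/23 = 22/23 > 0, so some outcome avoids every A_i.

13·p = 1/23 ≈ 0.0434783; existence CERTIFIED by the union bound.


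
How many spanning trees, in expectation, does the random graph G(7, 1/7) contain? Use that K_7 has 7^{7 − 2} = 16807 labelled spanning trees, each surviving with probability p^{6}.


K_7 has 7^{7 − 2} = 16807 labelled spanning trees.
For each such spanning tree H, let X_H = 1 if all 6 edges of H are present in G. Then P[X_H = 1] = p^{6} = (1/7)^{6} = 1/117649.
By linearity of expectation: E[X] = Σ_H E[X_H] = 16807 · p^{6} = 16807 · 1/117649 = 1/7.
Numerically: E[X] ≈ 0.142857.

E[X] = 16807 · (1/7)^{6} = 1/7 ≈ 0.142857.


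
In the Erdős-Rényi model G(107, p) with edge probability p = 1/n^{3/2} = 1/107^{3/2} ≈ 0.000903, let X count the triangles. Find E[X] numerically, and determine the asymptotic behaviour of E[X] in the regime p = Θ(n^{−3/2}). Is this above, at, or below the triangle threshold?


Number of potential triangles: C(107, 3) = 198485.
Each occurs with probability p³ ≈ (0.000903)³ ≈ 7.37519e-10.
By linearity: E[X] = C(107, 3)·p³ ≈ 198485 · 7.37519e-10 ≈ 0.000.
Since α = 3/2 > 1, p = c/n^{3/2} = o(1/n) is below the triangle threshold p ~ 1/n. Asymptotically E[X] ~ (c³/6)·n^{3(1−α)} = (1³/6)·n^{-1.5} → 0, so by Markov's inequality G has no triangles w.h.p.

E[X] ≈ 0.000; in regime p = Θ(1/n^{3/2}) E[X] tends to 0 (below the triangle threshold p ~ 1/n).


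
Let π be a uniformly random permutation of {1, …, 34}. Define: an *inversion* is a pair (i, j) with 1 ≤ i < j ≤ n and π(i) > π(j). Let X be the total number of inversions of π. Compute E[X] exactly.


Write X = Σ X_I over the C(34, 2) = 561 pairs i < j, with X_I the indicator of one inversion.
There are 561 indicators.
For each fixed pair i < j, the values π(i) and π(j) are two distinct elements of {1, …, 34} in uniformly random order; by symmetry P[π(i) > π(j)] = 1/2.
By linearity: E[X] = 561 · (1/2) = C(34, 2) · (1/2) = 561/2 = 561/2 ≈ 280.50000.

E[X] = 561/2 = 280.50000.


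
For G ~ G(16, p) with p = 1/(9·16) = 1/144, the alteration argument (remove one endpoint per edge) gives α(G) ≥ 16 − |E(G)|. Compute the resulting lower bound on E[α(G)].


E[|E(G)|] = C(16, 2)·p = 120 · (1/144) = 5/6.
E[α(G)] ≥ n − E[|E(G)|] = 16 − 5/6 = 91/6.
Numerically: ≈ 15.1667.
(This is only a lower bound; the true E[α(G)] may be larger.)

E[α(G)] ≥ 91/6 ≈ 15.1667.


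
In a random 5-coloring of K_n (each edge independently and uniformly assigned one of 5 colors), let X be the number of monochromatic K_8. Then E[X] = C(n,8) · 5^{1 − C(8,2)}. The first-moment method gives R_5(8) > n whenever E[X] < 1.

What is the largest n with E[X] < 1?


We need C(n, 8) · 5^{1 − 28} < 1, i.e. C(n, 8) < 5^{28 − 1} = 7450580596923828125.
Check values of n near the boundary:
  n = 859: C(859, 8) = 7115855595170747139; 7115855595170747139 < 7450580596923828125? YES
  n = 860: C(860, 8) = 7182671140665308145; 7182671140665308145 < 7450580596923828125? YES
  n = 861: C(861, 8) = 7250034996615275865; 7250034996615275865 < 7450580596923828125? YES
  n = 862: C(862, 8) = 7317951015318931845; 7317951015318931845 < 7450580596923828125? YES
  n = 863: C(863, 8) = 7386423071602617757; 7386423071602617757 < 7450580596923828125? YES
  n = 864: C(864, 8) = 7455455062926006708; 7455455062926006708 < 7450580596923828125? NO
  n = 865: C(865, 8) = 7525050909487743060; 7525050909487743060 < 7450580596923828125? NO
  n = 866: C(866, 8) = 7595214554331451620; 7595214554331451620 < 7450580596923828125? NO
The largest n with C(n, 8) < 7450580596923828125 is n = 863 (where E[X] = 7386423071602617757/7450580596923828125 ≈ 0.99139). Hence R_5(8) > 863, i.e. R_5(8) ≥ 864.

Largest n = 863; hence R_5(8) > 863.


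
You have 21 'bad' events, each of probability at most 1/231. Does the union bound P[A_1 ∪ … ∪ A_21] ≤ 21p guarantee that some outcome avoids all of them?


Union bound: P[∪_{i=1}^{21} A_i] ≤ Σ_i P[A_i] ≤ 21·p = 21·(1/231) = 1/11.
Numerically: 1/11 ≈ 0.0909091.
Is 1/11 < 1? YES.
Since P[∪ A_i] ≤ 1/11 < 1, the complement has P[∩ A_i^c] ≥ 1 − 1/11 = 10/11 > 0, so some outcome avoids every A_i.

21·p = 1/11 ≈ 0.0909091; existence CERTIFIED by the union bound.


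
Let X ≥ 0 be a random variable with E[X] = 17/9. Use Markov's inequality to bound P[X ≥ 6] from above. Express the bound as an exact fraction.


μ = E[X] = 17/9, a = 6.
Markov: P[X ≥ 6] ≤ μ/a = (17/9)/6 = 17/54.
Numerically: ≈ 0.314815.
(Since a = 6 > μ = 1.888889, the bound 17/54 is < 1 and informative.)

P[X ≥ 6] ≤ 17/54 ≈ 0.314815.


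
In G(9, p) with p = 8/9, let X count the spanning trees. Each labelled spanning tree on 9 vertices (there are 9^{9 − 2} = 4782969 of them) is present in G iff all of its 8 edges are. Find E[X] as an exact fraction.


K_9 has 9^{9 − 2} = 4782969 labelled spanning trees.
For each such spanning tree H, let X_H = 1 if all 8 edges of H are present in G. Then P[X_H = 1] = p^{8} = (8/9)^{8} = 16777216/43046721.
Summing the indicators: E[X] = Σ_H E[X_H] = 4782969 · p^{8} = 4782969 · 16777216/43046721 = 16777216/9.
Numerically: E[X] ≈ 1.8641e+06.

E[X] = 4782969 · (8/9)^{8} = 16777216/9 ≈ 1.8641e+06.


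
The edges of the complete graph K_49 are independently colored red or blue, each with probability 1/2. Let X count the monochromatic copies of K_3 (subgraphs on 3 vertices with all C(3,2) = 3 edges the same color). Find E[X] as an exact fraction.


Let X = Σ_S X_S over the C(49, 3) = 18424 subsets S of size 3, where X_S = 1 if the K_3 on S is monochromatic.
For a fixed S, the K_3 on S has C(3, 2) = 3 edges. P[all 3 edges red] = (1/2)^3, and likewise for blue, so P[monochromatic] = 2·(1/2)^3 = 2^{1 − 3} = 1/4.
By linearity: E[X] = C(49, 3) · 2^{1 − 3} = 18424 · 1/4 = 4606.
Numerically: E[X] ≈ 4606.000000.

E[X] = C(49,3)·2^(1−C(3,2)) = 4606 ≈ 4606.000000.


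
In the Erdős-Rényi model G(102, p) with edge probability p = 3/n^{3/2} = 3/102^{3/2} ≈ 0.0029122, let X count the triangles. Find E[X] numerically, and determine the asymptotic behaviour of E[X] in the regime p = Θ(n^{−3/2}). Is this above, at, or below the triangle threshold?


Number of potential triangles: C(102, 3) = 171700.
Each occurs with probability p³ ≈ (0.0029122)³ ≈ 2.4698069e-08.
By linearity: E[X] = C(102, 3)·p³ ≈ 171700 · 2.4698069e-08 ≈ 0.00424.
Since α = 3/2 > 1, p = c/n^{3/2} = o(1/n) is below the triangle threshold p ~ 1/n. Asymptotically E[X] ~ (c³/6)·n^{3(1−α)} = (3³/6)·n^{-1.5} → 0, so by Markov's inequality G has no triangles w.h.p.

E[X] ≈ 0.00424; in regime p = Θ(1/n^{3/2}) E[X] tends to 0 (below the triangle threshold p ~ 1/n).


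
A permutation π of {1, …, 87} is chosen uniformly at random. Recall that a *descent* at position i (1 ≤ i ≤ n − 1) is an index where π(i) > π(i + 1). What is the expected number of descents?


Write X = Σ X_I over i = 1, …, 86, with X_I the indicator of one descent.
There are 86 indicators.
For each fixed i, the pair (π(i), π(i+1)) is a uniformly random ordered pair of distinct values from {1, …, 87}; by symmetry P[π(i) > π(i+1)] = 1/2.
By linearity: E[X] = 86 · (1/2) = (87 − 1) · (1/2) = 43 ≈ 43.00000.

E[X] = 43 = 43.00000.


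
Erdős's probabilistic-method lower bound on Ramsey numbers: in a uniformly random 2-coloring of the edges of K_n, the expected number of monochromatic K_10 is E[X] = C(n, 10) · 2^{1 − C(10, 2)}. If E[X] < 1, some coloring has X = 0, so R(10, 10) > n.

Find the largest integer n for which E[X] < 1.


We need C(n, 10) · 2^{1 − 45} < 1, i.e. C(n, 10) < 2^{45 − 1} = 17592186044416.
Check values of n near the boundary:
  n = 98: C(98, 10) = 14005614014756; 14005614014756 < 17592186044416? YES
  n = 99: C(99, 10) = 15579278510796; 15579278510796 < 17592186044416? YES
  n = 100: C(100, 10) = 17310309456440; 17310309456440 < 17592186044416? YES
  n = 101: C(101, 10) = 19212541264840; 19212541264840 < 17592186044416? NO
The largest n with C(n, 10) < 17592186044416 is n = 100 (where E[X] = 2163788682055/2199023255552 ≈ 0.9840). Hence R(10, 10) > 100, i.e. R(10, 10) ≥ 101.

Largest n = 100; hence R(10, 10) > 100.


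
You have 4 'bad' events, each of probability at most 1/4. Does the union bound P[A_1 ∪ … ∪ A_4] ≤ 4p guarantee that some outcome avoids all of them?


Union bound: P[∪_{i=1}^{4} A_i] ≤ Σ_i P[A_i] ≤ 4·p = 4·(1/4) = 1.
Numerically: 1 ≈ 1.0000.
Is 1 < 1? NO.
Since the bound 1 is ≥ 1, the union bound is uninformative here; it does NOT by itself certify existence.

4·p = 1 ≈ 1.0000; existence NOT certified by the union bound.


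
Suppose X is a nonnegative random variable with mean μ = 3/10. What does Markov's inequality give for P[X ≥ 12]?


μ = E[X] = 3/10, a = 12.
Markov: P[X ≥ 12] ≤ μ/a = (3/10)/12 = 1/40.
Numerically: ≈ 0.025000.
(Since a = 12 > μ = 0.300000, the bound 1/40 is < 1 and informative.)

P[X ≥ 12] ≤ 1/40 ≈ 0.025000.


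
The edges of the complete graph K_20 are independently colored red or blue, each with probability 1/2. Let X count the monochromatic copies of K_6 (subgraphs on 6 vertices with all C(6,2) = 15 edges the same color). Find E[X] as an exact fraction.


Let X = Σ_S X_S over the C(20, 6) = 38760 subsets S of size 6, where X_S = 1 if the K_6 on S is monochromatic.
For a fixed S, the K_6 on S has C(6, 2) = 15 edges. P[all 15 edges red] = (1/2)^15, and likewise for blue, so P[monochromatic] = 2·(1/2)^15 = 2^{1 − 15} = 1/16384.
By linearity of expectation: E[X] = C(20, 6) · 2^{1 − 15} = 38760 · 1/16384 = 4845/2048.
Numerically: E[X] ≈ 2.366.

E[X] = C(20,6)·2^(1−C(6,2)) = 4845/2048 ≈ 2.366.


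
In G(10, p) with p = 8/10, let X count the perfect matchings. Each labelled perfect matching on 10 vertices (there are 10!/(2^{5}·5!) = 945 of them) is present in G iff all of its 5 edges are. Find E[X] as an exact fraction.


K_10 has 10!/(2^{5}·5!) = 945 labelled perfect matchings.
For each such perfect matching H, let X_H = 1 if all 5 edges of H are present in G. Then P[X_H = 1] = p^{5} = (4/5)^{5} = 1024/3125.
By linearity: E[X] = Σ_H E[X_H] = 945 · p^{5} = 945 · 1024/3125 = 193536/625.
Numerically: E[X] ≈ 310.

E[X] = 945 · (4/5)^{5} = 193536/625 ≈ 310.


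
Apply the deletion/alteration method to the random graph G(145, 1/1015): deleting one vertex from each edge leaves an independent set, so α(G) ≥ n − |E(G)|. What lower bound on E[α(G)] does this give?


E[|E(G)|] = C(145, 2)·p = 10440 · (1/1015) = 72/7.
E[α(G)] ≥ n − E[|E(G)|] = 145 − 72/7 = 943/7.
Numerically: ≈ 134.714.
(This is only a lower bound; the true E[α(G)] may be larger.)

E[α(G)] ≥ 943/7 ≈ 134.714.


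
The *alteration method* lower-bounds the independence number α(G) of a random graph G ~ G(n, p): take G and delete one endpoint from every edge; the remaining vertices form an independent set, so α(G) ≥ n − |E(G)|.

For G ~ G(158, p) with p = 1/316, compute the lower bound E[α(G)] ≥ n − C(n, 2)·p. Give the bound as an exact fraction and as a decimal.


E[|E(G)|] = C(158, 2)·p = 12403 · (1/316) = 157/4.
E[α(G)] ≥ n − E[|E(G)|] = 158 − 157/4 = 475/4.
Numerically: ≈ 118.750000.
(This is only a lower bound; the true E[α(G)] may be larger.)

E[α(G)] ≥ 475/4 ≈ 118.750000.


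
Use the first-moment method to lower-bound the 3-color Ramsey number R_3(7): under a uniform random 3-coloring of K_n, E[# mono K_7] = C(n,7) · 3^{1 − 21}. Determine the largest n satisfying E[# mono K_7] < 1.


We need C(n, 7) · 3^{1 − 21} < 1, i.e. C(n, 7) < 3^{21 − 1} = 3486784401.
Check values of n near the boundary:
  n = 78: C(78, 7) = 2641902120; 2641902120 < 3486784401? YES
  n = 79: C(79, 7) = 2898753715; 2898753715 < 3486784401? YES
  n = 80: C(80, 7) = 3176716400; 3176716400 < 3486784401? YES
  n = 81: C(81, 7) = 3477216600; 3477216600 < 3486784401? YES
  n = 82: C(82, 7) = 3801756816; 3801756816 < 3486784401? NO
  n = 83: C(83, 7) = 4151918628; 4151918628 < 3486784401? NO
The largest n with C(n, 7) < 3486784401 is n = 81 (where E[X] = 42928600/43046721 ≈ 0.99726). Hence R_3(7) > 81, i.e. R_3(7) ≥ 82.

Largest n = 81; hence R_3(7) > 81.


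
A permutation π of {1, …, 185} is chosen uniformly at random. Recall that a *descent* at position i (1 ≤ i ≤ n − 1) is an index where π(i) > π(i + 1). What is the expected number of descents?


Write X = Σ X_I over i = 1, …, 184, with X_I the indicator of one descent.
There are 184 indicators.
For each fixed i, the pair (π(i), π(i+1)) is a uniformly random ordered pair of distinct values from {1, …, 185}; by symmetry P[π(i) > π(i+1)] = 1/2.
By linearity: E[X] = 184 · (1/2) = (185 − 1) · (1/2) = 92 ≈ 92.000000.

E[X] = 92 = 92.000000.


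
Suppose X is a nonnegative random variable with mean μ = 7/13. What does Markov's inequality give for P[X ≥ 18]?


μ = E[X] = 7/13, a = 18.
Markov: P[X ≥ 18] ≤ μ/a = (7/13)/18 = 7/234.
Numerically: ≈ 0.029915.
(Since a = 18 > μ = 0.538462, the bound 7/234 is < 1 and informative.)

P[X ≥ 18] ≤ 7/234 ≈ 0.029915.


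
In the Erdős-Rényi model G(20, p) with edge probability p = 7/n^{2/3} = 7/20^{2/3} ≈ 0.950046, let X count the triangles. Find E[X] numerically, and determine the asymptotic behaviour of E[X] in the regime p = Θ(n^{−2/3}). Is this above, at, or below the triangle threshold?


Number of potential triangles: C(20, 3) = 1140.
Each occurs with probability p³ ≈ (0.950046)³ ≈ 8.57500000e-01.
By linearity: E[X] = C(20, 3)·p³ ≈ 1140 · 8.57500000e-01 ≈ 977.550000.
Since α = 2/3 < 1, p = c/n^{2/3} ≫ 1/n is above the triangle threshold p ~ 1/n. Asymptotically E[X] ~ (c³/6)·n^{3(1−α)} = (7³/6)·n^{1} → ∞; triangles are abundant w.h.p.

E[X] ≈ 977.550000; in regime p = Θ(1/n^{2/3}) E[X] diverges (above the triangle threshold p ~ 1/n).


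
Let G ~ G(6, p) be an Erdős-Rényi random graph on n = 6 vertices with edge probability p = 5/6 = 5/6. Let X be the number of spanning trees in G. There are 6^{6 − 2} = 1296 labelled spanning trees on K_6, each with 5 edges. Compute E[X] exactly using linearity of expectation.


K_6 has 6^{6 − 2} = 1296 labelled spanning trees.
For each such spanning tree H, let X_H = 1 if all 5 edges of H are present in G. Then P[X_H = 1] = p^{5} = (5/6)^{5} = 3125/7776.
By linearity: E[X] = Σ_H E[X_H] = 1296 · p^{5} = 1296 · 3125/7776 = 3125/6.
Numerically: E[X] ≈ 520.8.

E[X] = 1296 · (5/6)^{5} = 3125/6 ≈ 520.8.


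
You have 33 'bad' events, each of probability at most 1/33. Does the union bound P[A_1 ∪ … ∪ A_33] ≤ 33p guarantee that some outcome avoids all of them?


Union bound: P[∪_{i=1}^{33} A_i] ≤ Σ_i P[A_i] ≤ 33·p = 33·(1/33) = 1.
Numerically: 1 ≈ 1.00000.
Is 1 < 1? NO.
Since the bound 1 is ≥ 1, the union bound is uninformative here; it does NOT by itself certify existence.

33·p = 1 ≈ 1.00000; existence NOT certified by the union bound.


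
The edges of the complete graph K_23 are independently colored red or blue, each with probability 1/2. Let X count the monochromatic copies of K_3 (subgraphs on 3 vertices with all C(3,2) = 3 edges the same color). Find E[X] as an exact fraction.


Let X = Σ_S X_S over the C(23, 3) = 1771 subsets S of size 3, where X_S = 1 if the K_3 on S is monochromatic.
For a fixed S, the K_3 on S has C(3, 2) = 3 edges. P[all 3 edges red] = (1/2)^3, and likewise for blue, so P[monochromatic] = 2·(1/2)^3 = 2^{1 − 3} = 1/4.
Summing: E[X] = C(23, 3) · 2^{1 − 3} = 1771 · 1/4 = 1771/4.
Numerically: E[X] ≈ 442.750000.

E[X] = C(23,3)·2^(1−C(3,2)) = 1771/4 ≈ 442.750000.


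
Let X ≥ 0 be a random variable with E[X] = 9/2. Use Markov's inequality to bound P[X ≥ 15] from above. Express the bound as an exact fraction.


μ = E[X] = 9/2, a = 15.
Markov: P[X ≥ 15] ≤ μ/a = (9/2)/15 = 3/10.
Numerically: ≈ 0.300.
(Since a = 15 > μ = 4.500, the bound 3/10 is < 1 and informative.)

P[X ≥ 15] ≤ 3/10 ≈ 0.300.


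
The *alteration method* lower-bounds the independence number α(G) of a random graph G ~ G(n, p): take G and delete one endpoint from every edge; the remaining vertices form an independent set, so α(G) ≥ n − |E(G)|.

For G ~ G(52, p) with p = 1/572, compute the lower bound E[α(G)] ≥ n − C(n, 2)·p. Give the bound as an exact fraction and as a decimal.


E[|E(G)|] = C(52, 2)·p = 1326 · (1/572) = 51/22.
E[α(G)] ≥ n − E[|E(G)|] = 52 − 51/22 = 1093/22.
Numerically: ≈ 49.68182.
(This is only a lower bound; the true E[α(G)] may be larger.)

E[α(G)] ≥ 1093/22 ≈ 49.68182.


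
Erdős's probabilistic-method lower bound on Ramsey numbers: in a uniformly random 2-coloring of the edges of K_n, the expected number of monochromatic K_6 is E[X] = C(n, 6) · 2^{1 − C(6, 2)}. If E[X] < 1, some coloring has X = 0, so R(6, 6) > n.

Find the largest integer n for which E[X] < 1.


We need C(n, 6) · 2^{1 − 15} < 1, i.e. C(n, 6) < 2^{15 − 1} = 16384.
Check values of n near the boundary:
  n = 14: C(14, 6) = 3003; 3003 < 16384? YES
  n = 15: C(15, 6) = 5005; 5005 < 16384? YES
  n = 16: C(16, 6) = 8008; 8008 < 16384? YES
  n = 17: C(17, 6) = 12376; 12376 < 16384? YES
  n = 18: C(18, 6) = 18564; 18564 < 16384? NO
  n = 19: C(19, 6) = 27132; 27132 < 16384? NO
The largest n with C(n, 6) < 16384 is n = 17 (where E[X] = 1547/2048 ≈ 0.755). Hence R(6, 6) > 17, i.e. R(6, 6) ≥ 18.

Largest n = 17; hence R(6, 6) > 17.


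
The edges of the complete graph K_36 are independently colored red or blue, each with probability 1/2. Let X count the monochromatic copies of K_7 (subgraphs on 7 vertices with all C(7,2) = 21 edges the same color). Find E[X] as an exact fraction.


Let X = Σ_S X_S over the C(36, 7) = 8347680 subsets S of size 7, where X_S = 1 if the K_7 on S is monochromatic.
For a fixed S, the K_7 on S has C(7, 2) = 21 edges. P[all 21 edges red] = (1/2)^21, and likewise for blue, so P[monochromatic] = 2·(1/2)^21 = 2^{1 − 21} = 1/1048576.
Summing: E[X] = C(36, 7) · 2^{1 − 21} = 8347680 · 1/1048576 = 260865/32768.
Numerically: E[X] ≈ 7.960968.

E[X] = C(36,7)·2^(1−C(7,2)) = 260865/32768 ≈ 7.960968.


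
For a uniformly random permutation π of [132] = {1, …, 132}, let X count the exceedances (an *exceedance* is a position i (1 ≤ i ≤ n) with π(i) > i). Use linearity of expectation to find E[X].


Write X = Σ_{i=1}^{132} X_i, where X_i = 1_{π(i) > i}.
For each fixed i, π(i) is uniform over {1, …, 132} (marginal of a uniform permutation), so P[π(i) > i] = (n − i)/n. Summing: Σ_{i=1}^{132} (n − i)/n = (0 + 1 + … + 131)/132 = 132(132 − 1)/(2·132) = (132 − 1)/2.
Hence E[X] = Σ_{i=1}^{132} (132 − i)/132 = 131/2 ≈ 65.5000.

E[X] = 131/2 = 65.5000.


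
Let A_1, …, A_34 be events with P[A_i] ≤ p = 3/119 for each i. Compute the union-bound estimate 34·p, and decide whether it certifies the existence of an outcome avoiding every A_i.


Union bound: P[∪_{i=1}^{34} A_i] ≤ Σ_i P[A_i] ≤ 34·p = 34·(3/119) = 6/7.
Numerically: 6/7 ≈ 0.85714.
Is 6/7 < 1? YES.
Since P[∪ A_i] ≤ 6/7 < 1, the complement has P[∩ A_i^c] ≥ 1 − 6/7 = 1/7 > 0, so some outcome avoids every A_i.

34·p = 6/7 ≈ 0.85714; existence CERTIFIED by the union bound.


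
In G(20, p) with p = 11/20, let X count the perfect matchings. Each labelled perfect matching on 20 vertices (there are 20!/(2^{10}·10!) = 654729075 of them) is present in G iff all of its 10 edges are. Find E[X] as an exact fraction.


K_20 has 20!/(2^{10}·10!) = 654729075 labelled perfect matchings.
For each such perfect matching H, let X_H = 1 if all 10 edges of H are present in G. Then P[X_H = 1] = p^{10} = (11/20)^{10} = 25937424601/10240000000000.
By linearity of expectation: E[X] = Σ_H E[X_H] = 654729075 · p^{10} = 654729075 · 25937424601/10240000000000 = 679279440675798963/409600000000.
Numerically: E[X] ≈ 1.658e+06.

E[X] = 654729075 · (11/20)^{10} = 679279440675798963/409600000000 ≈ 1.658e+06.


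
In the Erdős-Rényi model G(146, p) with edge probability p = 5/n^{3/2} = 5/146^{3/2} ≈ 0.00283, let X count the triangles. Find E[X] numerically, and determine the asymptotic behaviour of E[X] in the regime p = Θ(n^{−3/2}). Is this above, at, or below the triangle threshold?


Number of potential triangles: C(146, 3) = 508080.
Each occurs with probability p³ ≈ (0.00283)³ ≈ 2.27679e-08.
By linearity: E[X] = C(146, 3)·p³ ≈ 508080 · 2.27679e-08 ≈ 0.012.
Since α = 3/2 > 1, p = c/n^{3/2} = o(1/n) is below the triangle threshold p ~ 1/n. Asymptotically E[X] ~ (c³/6)·n^{3(1−α)} = (5³/6)·n^{-1.5} → 0, so by Markov's inequality G has no triangles w.h.p.

E[X] ≈ 0.012; in regime p = Θ(1/n^{3/2}) E[X] tends to 0 (below the triangle threshold p ~ 1/n).


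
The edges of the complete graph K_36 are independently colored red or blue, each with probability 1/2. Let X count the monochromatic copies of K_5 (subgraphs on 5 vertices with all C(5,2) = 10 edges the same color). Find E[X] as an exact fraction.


Let X = Σ_S X_S over the C(36, 5) = 376992 subsets S of size 5, where X_S = 1 if the K_5 on S is monochromatic.
For a fixed S, the K_5 on S has C(5, 2) = 10 edges. P[all 10 edges red] = (1/2)^10, and likewise for blue, so P[monochromatic] = 2·(1/2)^10 = 2^{1 − 10} = 1/512.
Summing: E[X] = C(36, 5) · 2^{1 − 10} = 376992 · 1/512 = 11781/16.
Numerically: E[X] ≈ 736.312.

E[X] = C(36,5)·2^(1−C(5,2)) = 11781/16 ≈ 736.312.


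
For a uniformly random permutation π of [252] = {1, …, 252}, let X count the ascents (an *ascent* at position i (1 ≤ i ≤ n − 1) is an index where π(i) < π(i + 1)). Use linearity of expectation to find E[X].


Write X = Σ X_I over i = 1, …, 251, with X_I the indicator of one ascent.
There are 251 indicators.
For each fixed i, the pair (π(i), π(i+1)) is a uniformly random ordered pair of distinct values from {1, …, 252}; by symmetry P[π(i) < π(i+1)] = 1/2.
By linearity: E[X] = 251 · (1/2) = (252 − 1) · (1/2) = 251/2 ≈ 125.50000.

E[X] = 251/2 = 125.50000.


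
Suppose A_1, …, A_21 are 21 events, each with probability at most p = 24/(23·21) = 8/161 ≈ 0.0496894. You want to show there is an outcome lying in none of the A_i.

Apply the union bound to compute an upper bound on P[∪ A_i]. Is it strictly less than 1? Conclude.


Union bound: P[∪_{i=1}^{21} A_i] ≤ Σ_i P[A_i] ≤ 21·p = 21·(8/161) = 24/23.
Numerically: 24/23 ≈ 1.0434783.
Is 24/23 < 1? NO.
Since the bound 24/23 is ≥ 1, the union bound is uninformative here; it does NOT by itself certify existence.

21·p = 24/23 ≈ 1.0434783; existence NOT certified by the union bound.


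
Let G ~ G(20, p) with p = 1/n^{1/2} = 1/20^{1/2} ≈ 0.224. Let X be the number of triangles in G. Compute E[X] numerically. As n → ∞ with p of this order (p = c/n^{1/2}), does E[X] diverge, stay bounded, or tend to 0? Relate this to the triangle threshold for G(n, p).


Number of potential triangles: C(20, 3) = 1140.
Each occurs with probability p³ ≈ (0.224)³ ≈ 1.11803e-02.
By linearity: E[X] = C(20, 3)·p³ ≈ 1140 · 1.11803e-02 ≈ 12.746.
Since α = 1/2 < 1, p = c/n^{1/2} ≫ 1/n is above the triangle threshold p ~ 1/n. Asymptotically E[X] ~ (c³/6)·n^{3(1−α)} = (1³/6)·n^{1.5} → ∞; triangles are abundant w.h.p.

E[X] ≈ 12.746; in regime p = Θ(1/n^{1/2}) E[X] diverges (above the triangle threshold p ~ 1/n).


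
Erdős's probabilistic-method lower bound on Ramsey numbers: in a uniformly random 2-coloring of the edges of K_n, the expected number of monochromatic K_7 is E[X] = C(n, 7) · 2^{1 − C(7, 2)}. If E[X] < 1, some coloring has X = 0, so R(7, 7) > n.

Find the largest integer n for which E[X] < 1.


We need C(n, 7) · 2^{1 − 21} < 1, i.e. C(n, 7) < 2^{21 − 1} = 1048576.
Check values of n near the boundary:
  n = 22: C(22, 7) = 170544; 170544 < 1048576? YES
  n = 23: C(23, 7) = 245157; 245157 < 1048576? YES
  n = 24: C(24, 7) = 346104; 346104 < 1048576? YES
  n = 25: C(25, 7) = 480700; 480700 < 1048576? YES
  n = 26: C(26, 7) = 657800; 657800 < 1048576? YES
  n = 27: C(27, 7) = 888030; 888030 < 1048576? YES
  n = 28: C(28, 7) = 1184040; 1184040 < 1048576? NO
The largest n with C(n, 7) < 1048576 is n = 27 (where E[X] = 444015/524288 ≈ 0.8469). Hence R(7, 7) > 27, i.e. R(7, 7) ≥ 28.

Largest n = 27; hence R(7, 7) > 27.


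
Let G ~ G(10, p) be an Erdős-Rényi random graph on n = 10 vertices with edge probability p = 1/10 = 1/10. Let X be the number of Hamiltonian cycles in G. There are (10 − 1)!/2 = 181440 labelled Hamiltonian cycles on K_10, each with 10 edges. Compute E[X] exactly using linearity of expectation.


K_10 has (10 − 1)!/2 = 181440 labelled Hamiltonian cycles.
For each such Hamiltonian cycle H, let X_H = 1 if all 10 edges of H are present in G. Then P[X_H = 1] = p^{10} = (1/10)^{10} = 1/10000000000.
By linearity: E[X] = Σ_H E[X_H] = 181440 · p^{10} = 181440 · 1/10000000000 = 567/31250000.
Numerically: E[X] ≈ 1.8144e-05.

E[X] = 181440 · (1/10)^{10} = 567/31250000 ≈ 1.8144e-05.


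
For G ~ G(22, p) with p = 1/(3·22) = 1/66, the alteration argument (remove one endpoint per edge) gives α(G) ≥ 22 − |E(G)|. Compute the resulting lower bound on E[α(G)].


E[|E(G)|] = C(22, 2)·p = 231 · (1/66) = 7/2.
E[α(G)] ≥ n − E[|E(G)|] = 22 − 7/2 = 37/2.
Numerically: ≈ 18.50000.
(This is only a lower bound; the true E[α(G)] may be larger.)

E[α(G)] ≥ 37/2 ≈ 18.50000.


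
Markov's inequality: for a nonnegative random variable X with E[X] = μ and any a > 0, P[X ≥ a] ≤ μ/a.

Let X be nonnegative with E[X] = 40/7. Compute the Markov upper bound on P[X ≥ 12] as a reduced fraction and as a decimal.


μ = E[X] = 40/7, a = 12.
Markov: P[X ≥ 12] ≤ μ/a = (40/7)/12 = 10/21.
Numerically: ≈ 0.476.
(Since a = 12 > μ = 5.714, the bound 10/21 is < 1 and informative.)

P[X ≥ 12] ≤ 10/21 ≈ 0.476.


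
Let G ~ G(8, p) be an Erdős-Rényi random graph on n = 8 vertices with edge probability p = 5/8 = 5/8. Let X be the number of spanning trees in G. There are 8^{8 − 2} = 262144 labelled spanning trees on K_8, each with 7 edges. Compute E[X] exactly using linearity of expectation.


K_8 has 8^{8 − 2} = 262144 labelled spanning trees.
For each such spanning tree H, let X_H = 1 if all 7 edges of H are present in G. Then P[X_H = 1] = p^{7} = (5/8)^{7} = 78125/2097152.
By linearity of expectation: E[X] = Σ_H E[X_H] = 262144 · p^{7} = 262144 · 78125/2097152 = 78125/8.
Numerically: E[X] ≈ 9765.6.

E[X] = 262144 · (5/8)^{7} = 78125/8 ≈ 9765.6.


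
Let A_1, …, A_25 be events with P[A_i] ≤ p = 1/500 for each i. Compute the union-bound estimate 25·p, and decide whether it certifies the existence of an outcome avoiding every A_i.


Union bound: P[∪_{i=1}^{25} A_i] ≤ Σ_i P[A_i] ≤ 25·p = 25·(1/500) = 1/20.
Numerically: 1/20 ≈ 0.050.
Is 1/20 < 1? YES.
Since P[∪ A_i] ≤ 1/20 < 1, the complement has P[∩ A_i^c] ≥ 1 − 1/20 = 19/20 > 0, so some outcome avoids every A_i.

25·p = 1/20 ≈ 0.050; existence CERTIFIED by the union bound.


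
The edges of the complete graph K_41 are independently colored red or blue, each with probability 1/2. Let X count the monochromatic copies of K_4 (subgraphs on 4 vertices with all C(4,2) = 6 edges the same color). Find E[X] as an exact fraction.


Let X = Σ_S X_S over the C(41, 4) = 101270 subsets S of size 4, where X_S = 1 if the K_4 on S is monochromatic.
For a fixed S, the K_4 on S has C(4, 2) = 6 edges. P[all 6 edges red] = (1/2)^6, and likewise for blue, so P[monochromatic] = 2·(1/2)^6 = 2^{1 − 6} = 1/32.
Summing: E[X] = C(41, 4) · 2^{1 − 6} = 101270 · 1/32 = 50635/16.
Numerically: E[X] ≈ 3164.6875.

E[X] = C(41,4)·2^(1−C(4,2)) = 50635/16 ≈ 3164.6875.


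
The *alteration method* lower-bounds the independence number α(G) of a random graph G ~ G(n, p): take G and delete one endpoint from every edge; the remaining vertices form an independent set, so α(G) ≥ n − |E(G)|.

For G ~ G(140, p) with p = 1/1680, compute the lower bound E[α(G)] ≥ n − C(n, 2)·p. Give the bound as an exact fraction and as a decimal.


E[|E(G)|] = C(140, 2)·p = 9730 · (1/1680) = 139/24.
E[α(G)] ≥ n − E[|E(G)|] = 140 − 139/24 = 3221/24.
Numerically: ≈ 134.208.
(This is only a lower bound; the true E[α(G)] may be larger.)

E[α(G)] ≥ 3221/24 ≈ 134.208.


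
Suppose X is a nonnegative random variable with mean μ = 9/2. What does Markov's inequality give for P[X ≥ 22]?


μ = E[X] = 9/2, a = 22.
Markov: P[X ≥ 22] ≤ μ/a = (9/2)/22 = 9/44.
Numerically: ≈ 0.204545.
(Since a = 22 > μ = 4.500000, the bound 9/44 is < 1 and informative.)

P[X ≥ 22] ≤ 9/44 ≈ 0.204545.


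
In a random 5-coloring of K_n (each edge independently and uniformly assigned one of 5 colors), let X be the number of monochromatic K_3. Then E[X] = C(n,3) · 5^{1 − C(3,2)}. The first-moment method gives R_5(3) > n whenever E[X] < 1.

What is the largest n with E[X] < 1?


We need C(n, 3) · 5^{1 − 3} < 1, i.e. C(n, 3) < 5^{3 − 1} = 25.
Check values of n near the boundary:
  n = 3: C(3, 3) = 1; 1 < 25? YES
  n = 4: C(4, 3) = 4; 4 < 25? YES
  n = 5: C(5, 3) = 10; 10 < 25? YES
  n = 6: C(6, 3) = 20; 20 < 25? YES
  n = 7: C(7, 3) = 35; 35 < 25? NO
  n = 8: C(8, 3) = 56; 56 < 25? NO
The largest n with C(n, 3) < 25 is n = 6 (where E[X] = 4/5 ≈ 0.800). Hence R_5(3) > 6, i.e. R_5(3) ≥ 7.

Largest n = 6; hence R_5(3) > 6.


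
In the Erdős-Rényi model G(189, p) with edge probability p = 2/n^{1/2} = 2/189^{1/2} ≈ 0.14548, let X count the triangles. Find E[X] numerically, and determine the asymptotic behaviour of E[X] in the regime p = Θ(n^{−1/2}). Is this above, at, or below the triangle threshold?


Number of potential triangles: C(189, 3) = 1107414.
Each occurs with probability p³ ≈ (0.14548)³ ≈ 3.0789120e-03.
By linearity: E[X] = C(189, 3)·p³ ≈ 1107414 · 3.0789120e-03 ≈ 3409.63029.
Since α = 1/2 < 1, p = c/n^{1/2} ≫ 1/n is above the triangle threshold p ~ 1/n. Asymptotically E[X] ~ (c³/6)·n^{3(1−α)} = (2³/6)·n^{1.5} → ∞; triangles are abundant w.h.p.

E[X] ≈ 3409.63029; in regime p = Θ(1/n^{1/2}) E[X] diverges (above the triangle threshold p ~ 1/n).


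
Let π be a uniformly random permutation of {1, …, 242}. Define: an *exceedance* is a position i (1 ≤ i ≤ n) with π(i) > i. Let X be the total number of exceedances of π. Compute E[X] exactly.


Write X = Σ_{i=1}^{242} X_i, where X_i = 1_{π(i) > i}.
For each fixed i, π(i) is uniform over {1, …, 242} (marginal of a uniform permutation), so P[π(i) > i] = (n − i)/n. Summing: Σ_{i=1}^{242} (n − i)/n = (0 + 1 + … + 241)/242 = 242(242 − 1)/(2·242) = (242 − 1)/2.
Hence E[X] = Σ_{i=1}^{242} (242 − i)/242 = 241/2 ≈ 120.500.

E[X] = 241/2 = 120.500.


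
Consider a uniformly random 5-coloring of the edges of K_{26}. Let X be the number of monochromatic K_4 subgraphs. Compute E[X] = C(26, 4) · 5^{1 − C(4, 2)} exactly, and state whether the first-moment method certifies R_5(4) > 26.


E[X] = C(26, 4) · 5^{1 − 6} = 14950 · 5^{−5} = 14950/3125.
As a reduced fraction: E[X] = 598/125 ≈ 4.78400.
Is E[X] < 1? NO.
Since E[X] ≥ 1, the first-moment bound is inconclusive at n = 26; it does NOT by itself certify R_5(4) > 26.

E[X] = 598/125 ≈ 4.78400; E[X] ≥ 1; first-moment method inconclusive here.


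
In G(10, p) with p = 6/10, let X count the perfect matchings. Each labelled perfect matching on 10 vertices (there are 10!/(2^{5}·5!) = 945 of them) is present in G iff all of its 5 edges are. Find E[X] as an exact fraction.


K_10 has 10!/(2^{5}·5!) = 945 labelled perfect matchings.
For each such perfect matching H, let X_H = 1 if all 5 edges of H are present in G. Then P[X_H = 1] = p^{5} = (3/5)^{5} = 243/3125.
By linearity of expectation: E[X] = Σ_H E[X_H] = 945 · p^{5} = 945 · 243/3125 = 45927/625.
Numerically: E[X] ≈ 73.4832.

E[X] = 945 · (3/5)^{5} = 45927/625 ≈ 73.4832.


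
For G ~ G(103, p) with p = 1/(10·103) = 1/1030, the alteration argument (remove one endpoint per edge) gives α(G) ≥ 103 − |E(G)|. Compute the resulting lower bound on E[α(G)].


E[|E(G)|] = C(103, 2)·p = 5253 · (1/1030) = 51/10.
E[α(G)] ≥ n − E[|E(G)|] = 103 − 51/10 = 979/10.
Numerically: ≈ 97.90000.
(This is only a lower bound; the true E[α(G)] may be larger.)

E[α(G)] ≥ 979/10 ≈ 97.90000.


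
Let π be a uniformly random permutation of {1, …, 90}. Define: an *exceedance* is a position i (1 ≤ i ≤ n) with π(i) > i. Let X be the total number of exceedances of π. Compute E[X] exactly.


Write X = Σ_{i=1}^{90} X_i, where X_i = 1_{π(i) > i}.
For each fixed i, π(i) is uniform over {1, …, 90} (marginal of a uniform permutation), so P[π(i) > i] = (n − i)/n. Summing: Σ_{i=1}^{90} (n − i)/n = (0 + 1 + … + 89)/90 = 90(90 − 1)/(2·90) = (90 − 1)/2.
Hence E[X] = Σ_{i=1}^{90} (90 − i)/90 = 89/2 ≈ 44.500000.

E[X] = 89/2 = 44.500000.


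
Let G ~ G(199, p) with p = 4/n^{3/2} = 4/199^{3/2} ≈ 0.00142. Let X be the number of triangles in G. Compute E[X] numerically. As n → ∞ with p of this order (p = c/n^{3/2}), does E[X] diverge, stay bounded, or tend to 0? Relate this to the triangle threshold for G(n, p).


Number of potential triangles: C(199, 3) = 1293699.
Each occurs with probability p³ ≈ (0.00142)³ ≈ 2.89295e-09.
By linearity: E[X] = C(199, 3)·p³ ≈ 1293699 · 2.89295e-09 ≈ 0.004.
Since α = 3/2 > 1, p = c/n^{3/2} = o(1/n) is below the triangle threshold p ~ 1/n. Asymptotically E[X] ~ (c³/6)·n^{3(1−α)} = (4³/6)·n^{-1.5} → 0, so by Markov's inequality G has no triangles w.h.p.

E[X] ≈ 0.004; in regime p = Θ(1/n^{3/2}) E[X] tends to 0 (below the triangle threshold p ~ 1/n).


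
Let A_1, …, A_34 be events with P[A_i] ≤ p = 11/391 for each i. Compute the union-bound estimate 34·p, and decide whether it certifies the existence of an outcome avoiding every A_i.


Union bound: P[∪_{i=1}^{34} A_i] ≤ Σ_i P[A_i] ≤ 34·p = 34·(11/391) = 22/23.
Numerically: 22/23 ≈ 0.956522.
Is 22/23 < 1? YES.
Since P[∪ A_i] ≤ 22/23 < 1, the complement has P[∩ A_i^c] ≥ 1 − 22/23 = 1/23 > 0, so some outcome avoids every A_i.

34·p = 22/23 ≈ 0.956522; existence CERTIFIED by the union bound.


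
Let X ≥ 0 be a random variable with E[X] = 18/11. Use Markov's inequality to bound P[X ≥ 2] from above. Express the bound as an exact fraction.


μ = E[X] = 18/11, a = 2.
Markov: P[X ≥ 2] ≤ μ/a = (18/11)/2 = 9/11.
Numerically: ≈ 0.818182.
(Since a = 2 > μ = 1.636364, the bound 9/11 is < 1 and informative.)

P[X ≥ 2] ≤ 9/11 ≈ 0.818182.


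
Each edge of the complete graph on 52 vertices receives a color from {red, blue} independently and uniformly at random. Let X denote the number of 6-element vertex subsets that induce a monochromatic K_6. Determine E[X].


Let X = Σ_S X_S over the C(52, 6) = 20358520 subsets S of size 6, where X_S = 1 if the K_6 on S is monochromatic.
For a fixed S, the K_6 on S has C(6, 2) = 15 edges. P[all 15 edges red] = (1/2)^15, and likewise for blue, so P[monochromatic] = 2·(1/2)^15 = 2^{1 − 15} = 1/16384.
By linearity of expectation: E[X] = C(52, 6) · 2^{1 − 15} = 20358520 · 1/16384 = 2544815/2048.
Numerically: E[X] ≈ 1242.585.

E[X] = C(52,6)·2^(1−C(6,2)) = 2544815/2048 ≈ 1242.585.


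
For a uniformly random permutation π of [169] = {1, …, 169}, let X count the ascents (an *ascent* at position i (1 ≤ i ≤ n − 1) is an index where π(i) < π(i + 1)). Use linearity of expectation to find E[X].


Write X = Σ X_I over i = 1, …, 168, with X_I the indicator of one ascent.
There are 168 indicators.
For each fixed i, the pair (π(i), π(i+1)) is a uniformly random ordered pair of distinct values from {1, …, 169}; by symmetry P[π(i) < π(i+1)] = 1/2.
By linearity: E[X] = 168 · (1/2) = (169 − 1) · (1/2) = 84 ≈ 84.00000.

E[X] = 84 = 84.00000.


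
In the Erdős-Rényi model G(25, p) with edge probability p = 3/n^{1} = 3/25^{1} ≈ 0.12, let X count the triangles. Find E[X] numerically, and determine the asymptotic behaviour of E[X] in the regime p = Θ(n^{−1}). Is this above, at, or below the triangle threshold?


Number of potential triangles: C(25, 3) = 2300.
Each occurs with probability p³ ≈ (0.12)³ ≈ 1.728000e-03.
By linearity: E[X] = C(25, 3)·p³ ≈ 2300 · 1.728000e-03 ≈ 3.9744.
Here α = 1, so p = 3/n is exactly at the triangle threshold p ~ 1/n. Asymptotically E[X] → c³/6 = 3³/6 = 9/2 ≈ 4.5000, a bounded constant. In this regime the triangle count is asymptotically Poisson(c³/6).

E[X] ≈ 3.9744; in regime p = Θ(1/n^{1}) E[X] stays bounded (at the triangle threshold p ~ 1/n).
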